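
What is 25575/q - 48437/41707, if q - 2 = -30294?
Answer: -2533910129/1263388444 ≈ -2.0056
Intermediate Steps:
q = -30292 (q = 2 - 30294 = -30292)
25575/q - 48437/41707 = 25575/(-30292) - 48437/41707 = 25575*(-1/30292) - 48437*1/41707 = -25575/30292 - 48437/41707 = -2533910129/1263388444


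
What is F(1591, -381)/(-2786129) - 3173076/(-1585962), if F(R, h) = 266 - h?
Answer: 491087385855/245483040061 ≈ 2.0005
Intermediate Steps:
F(1591, -381)/(-2786129) - 3173076/(-1585962) = (266 - 1*(-381))/(-2786129) - 3173076/(-1585962) = (266 + 381)*(-1/2786129) - 3173076*(-1/1585962) = 647*(-1/2786129) + 176282/88109 = -647/2786129 + 176282/88109 = 491087385855/245483040061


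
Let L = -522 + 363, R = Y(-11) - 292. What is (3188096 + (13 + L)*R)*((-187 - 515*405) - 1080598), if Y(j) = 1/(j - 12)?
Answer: -95808331690400/23 ≈ -4.1656e+12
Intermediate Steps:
Y(j) = 1/(-12 + j)
R = -6717/23 (R = 1/(-12 - 11) - 292 = 1/(-23) - 292 = -1/23 - 292 = -6717/23 ≈ -292.04)
L = -159
(3188096 + (13 + L)*R)*((-187 - 515*405) - 1080598) = (3188096 + (13 - 159)*(-6717/23))*((-187 - 515*405) - 1080598) = (3188096 - 146*(-6717/23))*((-187 - 208575) - 1080598) = (3188096 + 980682/23)*(-208762 - 1080598) = (74306890/23)*(-1289360) = -95808331690400/23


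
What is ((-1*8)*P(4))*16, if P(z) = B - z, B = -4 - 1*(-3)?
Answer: 640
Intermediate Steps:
B = -1 (B = -4 + 3 = -1)
P(z) = -1 - z
((-1*8)*P(4))*16 = ((-1*8)*(-1 - 1*4))*16 = -8*(-1 - 4)*16 = -8*(-5)*16 = 40*16 = 640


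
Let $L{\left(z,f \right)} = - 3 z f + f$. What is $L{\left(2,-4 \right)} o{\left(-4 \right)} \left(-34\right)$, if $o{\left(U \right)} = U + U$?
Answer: $5440$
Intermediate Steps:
$o{\left(U \right)} = 2 U$
$L{\left(z,f \right)} = f - 3 f z$ ($L{\left(z,f \right)} = - 3 f z + f = f - 3 f z$)
$L{\left(2,-4 \right)} o{\left(-4 \right)} \left(-34\right) = - 4 \left(1 - 6\right) 2 \left(-4\right) \left(-34\right) = - 4 \left(1 - 6\right) \left(-8\right) \left(-34\right) = \left(-4\right) \left(-5\right) \left(-8\right) \left(-34\right) = 20 \left(-8\right) \left(-34\right) = \left(-160\right) \left(-34\right) = 5440$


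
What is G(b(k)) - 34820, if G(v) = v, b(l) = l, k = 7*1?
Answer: -34813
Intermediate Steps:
k = 7
G(b(k)) - 34820 = 7 - 34820 = -34813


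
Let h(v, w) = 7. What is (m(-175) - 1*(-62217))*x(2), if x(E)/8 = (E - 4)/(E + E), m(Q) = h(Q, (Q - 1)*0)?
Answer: -248896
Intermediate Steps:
m(Q) = 7
x(E) = 4*(-4 + E)/E (x(E) = 8*((E - 4)/(E + E)) = 8*((-4 + E)/((2*E))) = 8*((-4 + E)*(1/(2*E))) = 8*((-4 + E)/(2*E)) = 4*(-4 + E)/E)
(m(-175) - 1*(-62217))*x(2) = (7 - 1*(-62217))*(4 - 16/2) = (7 + 62217)*(4 - 16*½) = 62224*(4 - 8) = 62224*(-4) = -248896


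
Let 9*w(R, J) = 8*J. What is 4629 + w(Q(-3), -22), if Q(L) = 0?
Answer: 41485/9 ≈ 4609.4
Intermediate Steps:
w(R, J) = 8*J/9 (w(R, J) = (8*J)/9 = 8*J/9)
4629 + w(Q(-3), -22) = 4629 + (8/9)*(-22) = 4629 - 176/9 = 41485/9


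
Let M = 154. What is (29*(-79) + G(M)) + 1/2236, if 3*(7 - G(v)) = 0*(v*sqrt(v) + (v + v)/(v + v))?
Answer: -5107023/2236 ≈ -2284.0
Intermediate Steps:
G(v) = 7 (G(v) = 7 - 0*(v*sqrt(v) + (v + v)/(v + v)) = 7 - 0*(v**(3/2) + (2*v)/((2*v))) = 7 - 0*(v**(3/2) + (2*v)*(1/(2*v))) = 7 - 0*(v**(3/2) + 1) = 7 - 0*(1 + v**(3/2)) = 7 - 1/3*0 = 7 + 0 = 7)
(29*(-79) + G(M)) + 1/2236 = (29*(-79) + 7) + 1/2236 = (-2291 + 7) + 1/2236 = -2284 + 1/2236 = -5107023/2236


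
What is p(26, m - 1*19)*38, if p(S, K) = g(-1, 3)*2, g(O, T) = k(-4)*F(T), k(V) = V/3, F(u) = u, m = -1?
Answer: -304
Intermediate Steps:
k(V) = V/3 (k(V) = V*(1/3) = V/3)
g(O, T) = -4*T/3 (g(O, T) = ((1/3)*(-4))*T = -4*T/3)
p(S, K) = -8 (p(S, K) = -4/3*3*2 = -4*2 = -8)
p(26, m - 1*19)*38 = -8*38 = -304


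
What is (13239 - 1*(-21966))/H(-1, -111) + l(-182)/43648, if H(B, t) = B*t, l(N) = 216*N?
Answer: 31922171/100936 ≈ 316.26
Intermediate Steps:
(13239 - 1*(-21966))/H(-1, -111) + l(-182)/43648 = (13239 - 1*(-21966))/((-1*(-111))) + (216*(-182))/43648 = (13239 + 21966)/111 - 39312*1/43648 = 35205*(1/111) - 2457/2728 = 11735/37 - 2457/2728 = 31922171/100936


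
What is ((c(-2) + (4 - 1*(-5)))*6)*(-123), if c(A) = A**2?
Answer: -9594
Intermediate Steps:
((c(-2) + (4 - 1*(-5)))*6)*(-123) = (((-2)**2 + (4 - 1*(-5)))*6)*(-123) = ((4 + (4 + 5))*6)*(-123) = ((4 + 9)*6)*(-123) = (13*6)*(-123) = 78*(-123) = -9594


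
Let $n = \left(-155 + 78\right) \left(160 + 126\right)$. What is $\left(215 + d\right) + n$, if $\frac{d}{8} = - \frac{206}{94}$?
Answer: $- \frac{1025753}{47} \approx -21825.0$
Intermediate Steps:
$d = - \frac{824}{47}$ ($d = 8 \left(- \frac{206}{94}\right) = 8 \left(\left(-206\right) \frac{1}{94}\right) = 8 \left(- \frac{103}{47}\right) = - \frac{824}{47} \approx -17.532$)
$n = -22022$ ($n = \left(-77\right) 286 = -22022$)
$\left(215 + d\right) + n = \left(215 - \frac{824}{47}\right) - 22022 = \frac{9281}{47} - 22022 = - \frac{1025753}{47}$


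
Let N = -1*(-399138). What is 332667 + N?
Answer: 731805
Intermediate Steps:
N = 399138
332667 + N = 332667 + 399138 = 731805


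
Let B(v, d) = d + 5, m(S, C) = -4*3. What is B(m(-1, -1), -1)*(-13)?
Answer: -52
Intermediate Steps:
m(S, C) = -12
B(v, d) = 5 + d
B(m(-1, -1), -1)*(-13) = (5 - 1)*(-13) = 4*(-13) = -52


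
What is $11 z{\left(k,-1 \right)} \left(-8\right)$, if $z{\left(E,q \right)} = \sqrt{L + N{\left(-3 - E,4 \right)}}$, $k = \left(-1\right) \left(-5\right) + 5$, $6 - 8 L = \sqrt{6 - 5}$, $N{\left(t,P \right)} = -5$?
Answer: $- 22 i \sqrt{70} \approx - 184.07 i$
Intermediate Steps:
$L = \frac{5}{8}$ ($L = \frac{3}{4} - \frac{\sqrt{6 - 5}}{8} = \frac{3}{4} - \frac{\sqrt{1}}{8} = \frac{3}{4} - \frac{1}{8} = \frac{5}{8} \approx 0.625$)
$k = 10$ ($k = 5 + 5 = 10$)
$z{\left(E,q \right)} = \frac{i \sqrt{70}}{4}$ ($z{\left(E,q \right)} = \sqrt{\frac{5}{8} - 5} = \sqrt{- \frac{35}{8}} = \frac{i \sqrt{70}}{4}$)
$11 z{\left(k,-1 \right)} \left(-8\right) = 11 \frac{i \sqrt{70}}{4} \left(-8\right) = \frac{11 i \sqrt{70}}{4} \left(-8\right) = - 22 i \sqrt{70}$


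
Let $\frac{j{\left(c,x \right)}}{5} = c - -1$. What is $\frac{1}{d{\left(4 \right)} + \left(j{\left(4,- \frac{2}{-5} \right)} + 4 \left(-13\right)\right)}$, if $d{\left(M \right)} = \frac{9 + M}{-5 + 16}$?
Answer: $- \frac{11}{284} \approx -0.038732$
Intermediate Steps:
$d{\left(M \right)} = \frac{9}{11} + \frac{M}{11}$ ($d{\left(M \right)} = \frac{9 + M}{11} = \left(9 + M\right) \frac{1}{11} = \frac{9}{11} + \frac{M}{11}$)
$j{\left(c,x \right)} = 5 + 5 c$ ($j{\left(c,x \right)} = 5 \left(c - -1\right) = 5 \left(c + 1\right) = 5 \left(1 + c\right) = 5 + 5 c$)
$\frac{1}{d{\left(4 \right)} + \left(j{\left(4,- \frac{2}{-5} \right)} + 4 \left(-13\right)\right)} = \frac{1}{\left(\frac{9}{11} + \frac{1}{11} \cdot 4\right) + \left(\left(5 + 5 \cdot 4\right) + 4 \left(-13\right)\right)} = \frac{1}{\left(\frac{9}{11} + \frac{4}{11}\right) + \left(\left(5 + 20\right) - 52\right)} = \frac{1}{\frac{13}{11} + \left(25 - 52\right)} = \frac{1}{\frac{13}{11} - 27} = \frac{1}{- \frac{284}{11}} = - \frac{11}{284}$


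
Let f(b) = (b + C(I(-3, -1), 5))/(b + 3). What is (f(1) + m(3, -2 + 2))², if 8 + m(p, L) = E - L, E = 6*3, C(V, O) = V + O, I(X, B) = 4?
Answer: 625/4 ≈ 156.25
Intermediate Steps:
C(V, O) = O + V
E = 18
m(p, L) = 10 - L (m(p, L) = -8 + (18 - L) = 10 - L)
f(b) = (9 + b)/(3 + b) (f(b) = (b + (5 + 4))/(b + 3) = (b + 9)/(3 + b) = (9 + b)/(3 + b))
(f(1) + m(3, -2 + 2))² = ((9 + 1)/(3 + 1) + (10 - (-2 + 2)))² = (10/4 + (10 - 1*0))² = ((¼)*10 + (10 + 0))² = (5/2 + 10)² = (25/2)² = 625/4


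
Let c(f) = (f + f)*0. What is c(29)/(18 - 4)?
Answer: 0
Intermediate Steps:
c(f) = 0 (c(f) = (2*f)*0 = 0)
c(29)/(18 - 4) = 0/(18 - 4) = 0/14 = 0*(1/14) = 0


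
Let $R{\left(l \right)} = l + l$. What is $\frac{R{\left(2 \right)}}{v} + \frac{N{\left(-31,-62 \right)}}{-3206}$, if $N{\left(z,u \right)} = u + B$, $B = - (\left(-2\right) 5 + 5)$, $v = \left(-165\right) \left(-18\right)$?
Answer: $\frac{91057}{4760910} \approx 0.019126$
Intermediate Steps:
$v = 2970$
$R{\left(l \right)} = 2 l$
$B = 5$ ($B = - (-10 + 5) = \left(-1\right) \left(-5\right) = 5$)
$N{\left(z,u \right)} = 5 + u$ ($N{\left(z,u \right)} = u + 5 = 5 + u$)
$\frac{R{\left(2 \right)}}{v} + \frac{N{\left(-31,-62 \right)}}{-3206} = \frac{2 \cdot 2}{2970} + \frac{5 - 62}{-3206} = 4 \cdot \frac{1}{2970} - - \frac{57}{3206} = \frac{2}{1485} + \frac{57}{3206} = \frac{91057}{4760910}$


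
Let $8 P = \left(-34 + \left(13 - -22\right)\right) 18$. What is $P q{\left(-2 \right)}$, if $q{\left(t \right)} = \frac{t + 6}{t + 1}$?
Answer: $-9$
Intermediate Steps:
$q{\left(t \right)} = \frac{6 + t}{1 + t}$
$P = \frac{9}{4}$ ($P = \frac{\left(-34 + \left(13 - -22\right)\right) 18}{8} = \frac{\left(-34 + \left(13 + 22\right)\right) 18}{8} = \frac{\left(-34 + 35\right) 18}{8} = \frac{1 \cdot 18}{8} = \frac{1}{8} \cdot 18 = \frac{9}{4} \approx 2.25$)
$P q{\left(-2 \right)} = \frac{9 \frac{6 - 2}{1 - 2}}{4} = \frac{9 \frac{1}{-1} \cdot 4}{4} = \frac{9 \left(\left(-1\right) 4\right)}{4} = \frac{9}{4} \left(-4\right) = -9$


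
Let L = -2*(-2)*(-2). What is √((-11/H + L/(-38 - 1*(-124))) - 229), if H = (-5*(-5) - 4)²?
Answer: 2*I*√46706213/903 ≈ 15.137*I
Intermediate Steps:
L = -8 (L = 4*(-2) = -8)
H = 441 (H = (25 - 4)² = 21² = 441)
√((-11/H + L/(-38 - 1*(-124))) - 229) = √((-11/441 - 8/(-38 - 1*(-124))) - 229) = √((-11*1/441 - 8/(-38 + 124)) - 229) = √((-11/441 - 8/86) - 229) = √((-11/441 - 8*1/86) - 229) = √((-11/441 - 4/43) - 229) = √(-2237/18963 - 229) = √(-4344764/18963) = 2*I*√46706213/903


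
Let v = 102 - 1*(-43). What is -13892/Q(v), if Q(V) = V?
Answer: -13892/145 ≈ -95.807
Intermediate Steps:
v = 145 (v = 102 + 43 = 145)
-13892/Q(v) = -13892/145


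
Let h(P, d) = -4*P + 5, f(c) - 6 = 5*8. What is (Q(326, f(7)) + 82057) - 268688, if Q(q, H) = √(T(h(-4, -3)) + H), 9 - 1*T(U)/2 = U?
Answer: -186631 + √22 ≈ -1.8663e+5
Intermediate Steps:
f(c) = 46 (f(c) = 6 + 5*8 = 6 + 40 = 46)
h(P, d) = 5 - 4*P
T(U) = 18 - 2*U
Q(q, H) = √(-24 + H) (Q(q, H) = √((18 - 2*(5 - 4*(-4))) + H) = √((18 - 2*(5 + 16)) + H) = √((18 - 2*21) + H) = √((18 - 42) + H) = √(-24 + H))
(Q(326, f(7)) + 82057) - 268688 = (√(-24 + 46) + 82057) - 268688 = (√22 + 82057) - 268688 = (82057 + √22) - 268688 = -186631 + √22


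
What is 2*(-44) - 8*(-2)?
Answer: -72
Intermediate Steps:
2*(-44) - 8*(-2) = -88 + 16 = -72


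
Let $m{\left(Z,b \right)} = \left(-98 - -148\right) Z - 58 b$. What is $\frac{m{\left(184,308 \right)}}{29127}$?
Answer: $- \frac{152}{511} \approx -0.29746$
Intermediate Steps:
$m{\left(Z,b \right)} = - 58 b + 50 Z$ ($m{\left(Z,b \right)} = \left(-98 + 148\right) Z - 58 b = 50 Z - 58 b = - 58 b + 50 Z$)
$\frac{m{\left(184,308 \right)}}{29127} = \frac{\left(-58\right) 308 + 50 \cdot 184}{29127} = \left(-17864 + 9200\right) \frac{1}{29127} = \left(-8664\right) \frac{1}{29127} = - \frac{152}{511}$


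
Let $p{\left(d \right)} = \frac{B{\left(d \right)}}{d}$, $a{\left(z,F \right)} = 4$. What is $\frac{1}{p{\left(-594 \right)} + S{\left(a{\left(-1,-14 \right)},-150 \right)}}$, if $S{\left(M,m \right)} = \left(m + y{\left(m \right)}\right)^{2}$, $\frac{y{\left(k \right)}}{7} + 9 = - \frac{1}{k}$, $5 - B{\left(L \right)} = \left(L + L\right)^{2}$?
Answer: $\frac{742500}{35435896967} \approx 2.0953 \cdot 10^{-5}$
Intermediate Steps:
$B{\left(L \right)} = 5 - 4 L^{2}$ ($B{\left(L \right)} = 5 - \left(L + L\right)^{2} = 5 - \left(2 L\right)^{2} = 5 - 4 L^{2}$)
$p{\left(d \right)} = \frac{5 - 4 d^{2}}{d}$
$y{\left(k \right)} = -63 - \frac{7}{k}$ ($y{\left(k \right)} = -63 + 7 \left(- \frac{1}{k}\right) = -63 - \frac{7}{k}$)
$S{\left(M,m \right)} = \left(-63 + m - \frac{7}{m}\right)^{2}$ ($S{\left(M,m \right)} = \left(m - \left(63 + \frac{7}{m}\right)\right)^{2} = \left(-63 + m - \frac{7}{m}\right)^{2}$)
$\frac{1}{p{\left(-594 \right)} + S{\left(a{\left(-1,-14 \right)},-150 \right)}} = \frac{1}{\left(\left(-4\right) \left(-594\right) + \frac{5}{-594}\right) + \frac{\left(7 - 150 \left(63 - -150\right)\right)^{2}}{22500}} = \frac{1}{\left(2376 + 5 \left(- \frac{1}{594}\right)\right) + \frac{\left(7 - 150 \left(63 + 150\right)\right)^{2}}{22500}} = \frac{1}{\left(2376 - \frac{5}{594}\right) + \frac{\left(7 - 31950\right)^{2}}{22500}} = \frac{1}{\frac{1411339}{594} + \frac{\left(7 - 31950\right)^{2}}{22500}} = \frac{1}{\frac{1411339}{594} + \frac{\left(-31943\right)^{2}}{22500}} = \frac{1}{\frac{1411339}{594} + \frac{1}{22500} \cdot 1020355249} = \frac{1}{\frac{1411339}{594} + \frac{1020355249}{22500}} = \frac{1}{\frac{35435896967}{742500}} = \frac{742500}{35435896967}$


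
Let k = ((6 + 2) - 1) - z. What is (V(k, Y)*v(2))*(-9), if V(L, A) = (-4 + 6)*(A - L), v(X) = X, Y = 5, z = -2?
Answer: 144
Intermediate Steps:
k = 9 (k = ((6 + 2) - 1) - 1*(-2) = (8 - 1) + 2 = 7 + 2 = 9)
V(L, A) = -2*L + 2*A (V(L, A) = 2*(A - L) = -2*L + 2*A)
(V(k, Y)*v(2))*(-9) = ((-2*9 + 2*5)*2)*(-9) = ((-18 + 10)*2)*(-9) = -8*2*(-9) = -16*(-9) = 144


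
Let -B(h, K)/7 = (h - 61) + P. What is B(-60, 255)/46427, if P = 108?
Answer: 91/46427 ≈ 0.0019601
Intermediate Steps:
B(h, K) = -329 - 7*h (B(h, K) = -7*((h - 61) + 108) = -7*((-61 + h) + 108) = -7*(47 + h) = -329 - 7*h)
B(-60, 255)/46427 = (-329 - 7*(-60))/46427 = (-329 + 420)*(1/46427) = 91*(1/46427) = 91/46427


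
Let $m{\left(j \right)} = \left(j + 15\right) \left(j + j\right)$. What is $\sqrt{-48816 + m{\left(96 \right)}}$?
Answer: $12 i \sqrt{191} \approx 165.84 i$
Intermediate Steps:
$m{\left(j \right)} = 2 j \left(15 + j\right)$ ($m{\left(j \right)} = \left(15 + j\right) 2 j = 2 j \left(15 + j\right)$)
$\sqrt{-48816 + m{\left(96 \right)}} = \sqrt{-48816 + 2 \cdot 96 \left(15 + 96\right)} = \sqrt{-48816 + 2 \cdot 96 \cdot 111} = \sqrt{-48816 + 21312} = \sqrt{-27504} = 12 i \sqrt{191}$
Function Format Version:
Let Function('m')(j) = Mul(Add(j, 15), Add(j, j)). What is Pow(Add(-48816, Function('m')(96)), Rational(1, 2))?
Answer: Mul(12, I, Pow(191, Rational(1, 2))) ≈ Mul(165.84, I)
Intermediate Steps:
Function('m')(j) = Mul(2, j, Add(15, j)) (Function('m')(j) = Mul(Add(15, j), Mul(2, j)) = Mul(2, j, Add(15, j)))
Pow(Add(-48816, Function('m')(96)), Rational(1, 2)) = Pow(Add(-48816, Mul(2, 96, Add(15, 96))), Rational(1, 2)) = Pow(Add(-48816, Mul(2, 96, 111)), Rational(1, 2)) = Pow(Add(-48816, 21312), Rational(1, 2)) = Pow(-27504, Rational(1, 2)) = Mul(12, I, Pow(191, Rational(1, 2)))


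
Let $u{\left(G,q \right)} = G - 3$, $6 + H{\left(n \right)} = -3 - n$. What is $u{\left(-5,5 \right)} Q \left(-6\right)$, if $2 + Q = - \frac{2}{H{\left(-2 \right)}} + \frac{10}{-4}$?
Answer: $- \frac{1416}{7} \approx -202.29$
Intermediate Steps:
$H{\left(n \right)} = -9 - n$ ($H{\left(n \right)} = -6 - \left(3 + n\right) = -9 - n$)
$Q = - \frac{59}{14}$ ($Q = -2 - \left(\frac{5}{2} + \frac{2}{-9 - -2}\right) = -2 - \left(\frac{5}{2} + \frac{2}{-9 + 2}\right) = -2 - \left(\frac{5}{2} + \frac{2}{-7}\right) = -2 - \frac{31}{14} = - \frac{59}{14} \approx -4.2143$)
$u{\left(G,q \right)} = -3 + G$ ($u{\left(G,q \right)} = G - 3 = -3 + G$)
$u{\left(-5,5 \right)} Q \left(-6\right) = \left(-3 - 5\right) \left(- \frac{59}{14}\right) \left(-6\right) = \left(-8\right) \left(- \frac{59}{14}\right) \left(-6\right) = \frac{236}{7} \left(-6\right) = - \frac{1416}{7}$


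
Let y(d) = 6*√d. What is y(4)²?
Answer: 144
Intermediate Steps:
y(4)² = (6*√4)² = (6*2)² = 12² = 144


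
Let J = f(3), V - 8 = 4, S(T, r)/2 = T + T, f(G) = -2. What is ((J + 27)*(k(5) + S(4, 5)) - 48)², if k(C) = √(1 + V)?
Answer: 132029 + 17600*√13 ≈ 1.9549e+5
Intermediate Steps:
S(T, r) = 4*T (S(T, r) = 2*(T + T) = 2*(2*T) = 4*T)
V = 12 (V = 8 + 4 = 12)
k(C) = √13 (k(C) = √(1 + 12) = √13)
J = -2
((J + 27)*(k(5) + S(4, 5)) - 48)² = ((-2 + 27)*(√13 + 4*4) - 48)² = (25*(√13 + 16) - 48)² = (25*(16 + √13) - 48)² = ((400 + 25*√13) - 48)² = (352 + 25*√13)²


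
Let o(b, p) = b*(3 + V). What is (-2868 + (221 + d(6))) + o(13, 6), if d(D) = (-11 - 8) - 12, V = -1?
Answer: -2652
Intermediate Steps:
o(b, p) = 2*b (o(b, p) = b*(3 - 1) = b*2 = 2*b)
d(D) = -31 (d(D) = -19 - 12 = -31)
(-2868 + (221 + d(6))) + o(13, 6) = (-2868 + (221 - 31)) + 2*13 = (-2868 + 190) + 26 = -2678 + 26 = -2652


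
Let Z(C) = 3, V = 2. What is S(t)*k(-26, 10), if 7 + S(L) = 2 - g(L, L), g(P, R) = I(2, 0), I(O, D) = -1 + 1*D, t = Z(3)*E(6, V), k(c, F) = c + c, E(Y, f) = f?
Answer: 208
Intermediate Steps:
k(c, F) = 2*c
t = 6 (t = 3*2 = 6)
I(O, D) = -1 + D
g(P, R) = -1 (g(P, R) = -1 + 0 = -1)
S(L) = -4 (S(L) = -7 + (2 - 1*(-1)) = -7 + (2 + 1) = -7 + 3 = -4)
S(t)*k(-26, 10) = -8*(-26) = -4*(-52) = 208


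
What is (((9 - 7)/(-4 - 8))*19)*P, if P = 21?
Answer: -133/2 ≈ -66.500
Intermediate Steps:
(((9 - 7)/(-4 - 8))*19)*P = (((9 - 7)/(-4 - 8))*19)*21 = ((2/(-12))*19)*21 = ((2*(-1/12))*19)*21 = -1/6*19*21 = -19/6*21 = -133/2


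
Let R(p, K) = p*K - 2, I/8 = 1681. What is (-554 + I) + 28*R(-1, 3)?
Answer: 12754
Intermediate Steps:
I = 13448 (I = 8*1681 = 13448)
R(p, K) = -2 + K*p (R(p, K) = K*p - 2 = -2 + K*p)
(-554 + I) + 28*R(-1, 3) = (-554 + 13448) + 28*(-2 + 3*(-1)) = 12894 + 28*(-2 - 3) = 12894 + 28*(-5) = 12894 - 140 = 12754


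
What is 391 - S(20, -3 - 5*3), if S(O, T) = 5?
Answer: 386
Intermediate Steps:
391 - S(20, -3 - 5*3) = 391 - 1*5 = 391 - 5 = 386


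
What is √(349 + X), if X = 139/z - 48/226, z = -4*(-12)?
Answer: √646653009/1356 ≈ 18.753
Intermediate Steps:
z = 48
X = 14555/5424 (X = 139/48 - 48/226 = 139*(1/48) - 48*1/226 = 139/48 - 24/113 = 14555/5424 ≈ 2.6834)
√(349 + X) = √(349 + 14555/5424) = √(1907531/5424) = √646653009/1356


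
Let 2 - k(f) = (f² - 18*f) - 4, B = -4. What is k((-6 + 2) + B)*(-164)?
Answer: 33128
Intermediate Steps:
k(f) = 6 - f² + 18*f (k(f) = 2 - ((f² - 18*f) - 4) = 2 - (-4 + f² - 18*f) = 2 + (4 - f² + 18*f) = 6 - f² + 18*f)
k((-6 + 2) + B)*(-164) = (6 - ((-6 + 2) - 4)² + 18*((-6 + 2) - 4))*(-164) = (6 - (-4 - 4)² + 18*(-4 - 4))*(-164) = (6 - 1*(-8)² + 18*(-8))*(-164) = (6 - 1*64 - 144)*(-164) = (6 - 64 - 144)*(-164) = -202*(-164) = 33128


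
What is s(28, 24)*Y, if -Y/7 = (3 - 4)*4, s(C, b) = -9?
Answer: -252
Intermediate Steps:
Y = 28 (Y = -7*(3 - 4)*4 = -(-7)*4 = -7*(-4) = 28)
s(28, 24)*Y = -9*28 = -252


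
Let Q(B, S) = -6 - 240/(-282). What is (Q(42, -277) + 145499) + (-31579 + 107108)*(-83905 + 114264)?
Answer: 107777129028/47 ≈ 2.2931e+9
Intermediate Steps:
Q(B, S) = -242/47 (Q(B, S) = -6 - 240*(-1/282) = -6 + 40/47 = -242/47)
(Q(42, -277) + 145499) + (-31579 + 107108)*(-83905 + 114264) = (-242/47 + 145499) + (-31579 + 107108)*(-83905 + 114264) = 6838211/47 + 75529*30359 = 6838211/47 + 2292984911 = 107777129028/47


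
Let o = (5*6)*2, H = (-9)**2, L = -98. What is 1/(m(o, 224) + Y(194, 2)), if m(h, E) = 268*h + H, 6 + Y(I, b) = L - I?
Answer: 1/15863 ≈ 6.3040e-5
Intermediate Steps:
H = 81
o = 60 (o = 30*2 = 60)
Y(I, b) = -104 - I (Y(I, b) = -6 + (-98 - I) = -104 - I)
m(h, E) = 81 + 268*h (m(h, E) = 268*h + 81 = 81 + 268*h)
1/(m(o, 224) + Y(194, 2)) = 1/((81 + 268*60) + (-104 - 1*194)) = 1/((81 + 16080) + (-104 - 194)) = 1/(16161 - 298) = 1/15863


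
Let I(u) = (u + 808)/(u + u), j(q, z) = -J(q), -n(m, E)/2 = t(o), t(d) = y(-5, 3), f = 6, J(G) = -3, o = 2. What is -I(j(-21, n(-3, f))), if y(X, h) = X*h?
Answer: -811/6 ≈ -135.17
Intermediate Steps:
t(d) = -15 (t(d) = -5*3 = -15)
n(m, E) = 30 (n(m, E) = -2*(-15) = 30)
j(q, z) = 3 (j(q, z) = -1*(-3) = 3)
I(u) = (808 + u)/(2*u) (I(u) = (808 + u)/((2*u)) = (808 + u)*(1/(2*u)) = (808 + u)/(2*u))
-I(j(-21, n(-3, f))) = -(808 + 3)/(2*3) = -811/(2*3) = -1*811/6 = -811/6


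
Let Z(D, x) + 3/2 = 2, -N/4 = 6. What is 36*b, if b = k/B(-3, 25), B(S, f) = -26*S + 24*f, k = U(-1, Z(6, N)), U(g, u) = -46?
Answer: -276/113 ≈ -2.4425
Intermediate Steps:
N = -24 (N = -4*6 = -24)
Z(D, x) = ½ (Z(D, x) = -3/2 + 2 = ½)
k = -46
b = -23/339 (b = -46/(-26*(-3) + 24*25) = -46/(78 + 600) = -46/678 = -46*1/678 = -23/339 ≈ -0.067847)
36*b = 36*(-23/339) = -276/113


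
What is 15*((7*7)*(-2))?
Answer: -1470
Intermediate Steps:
15*((7*7)*(-2)) = 15*(49*(-2)) = 15*(-98) = -1470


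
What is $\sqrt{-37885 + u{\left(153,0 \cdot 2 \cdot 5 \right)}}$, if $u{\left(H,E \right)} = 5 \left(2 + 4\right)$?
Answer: $i \sqrt{37855} \approx 194.56 i$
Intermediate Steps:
$u{\left(H,E \right)} = 30$ ($u{\left(H,E \right)} = 5 \cdot 6 = 30$)
$\sqrt{-37885 + u{\left(153,0 \cdot 2 \cdot 5 \right)}} = \sqrt{-37885 + 30} = \sqrt{-37855} = i \sqrt{37855}$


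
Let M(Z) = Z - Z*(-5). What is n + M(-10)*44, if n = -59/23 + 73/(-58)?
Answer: -3526861/1334 ≈ -2643.8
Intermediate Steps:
M(Z) = 6*Z (M(Z) = Z - (-5)*Z = Z + 5*Z = 6*Z)
n = -5101/1334 (n = -59*1/23 + 73*(-1/58) = -59/23 - 73/58 = -5101/1334 ≈ -3.8238)
n + M(-10)*44 = -5101/1334 + (6*(-10))*44 = -5101/1334 - 60*44 = -5101/1334 - 2640 = -3526861/1334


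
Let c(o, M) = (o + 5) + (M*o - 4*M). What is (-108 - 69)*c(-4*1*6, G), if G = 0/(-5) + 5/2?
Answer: 15753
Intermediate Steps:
G = 5/2 (G = 0*(-⅕) + 5*(½) = 0 + 5/2 = 5/2 ≈ 2.5000)
c(o, M) = 5 + o - 4*M + M*o (c(o, M) = (5 + o) + (-4*M + M*o) = 5 + o - 4*M + M*o)
(-108 - 69)*c(-4*1*6, G) = (-108 - 69)*(5 - 4*1*6 - 4*5/2 + 5*(-4*1*6)/2) = -177*(5 - 4*6 - 10 + 5*(-4*6)/2) = -177*(5 - 24 - 10 + (5/2)*(-24)) = -177*(5 - 24 - 10 - 60) = -177*(-89) = 15753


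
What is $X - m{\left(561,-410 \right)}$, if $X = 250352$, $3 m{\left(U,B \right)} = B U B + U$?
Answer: $-31184535$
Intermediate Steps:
$m{\left(U,B \right)} = \frac{U}{3} + \frac{U B^{2}}{3}$ ($m{\left(U,B \right)} = \frac{B U B + U}{3} = \frac{U B^{2} + U}{3} = \frac{U + U B^{2}}{3} = \frac{U}{3} + \frac{U B^{2}}{3}$)
$X - m{\left(561,-410 \right)} = 250352 - \frac{1}{3} \cdot 561 \left(1 + \left(-410\right)^{2}\right) = 250352 - \frac{1}{3} \cdot 561 \left(1 + 168100\right) = 250352 - \frac{1}{3} \cdot 561 \cdot 168101 = 250352 - 31434887 = -31184535$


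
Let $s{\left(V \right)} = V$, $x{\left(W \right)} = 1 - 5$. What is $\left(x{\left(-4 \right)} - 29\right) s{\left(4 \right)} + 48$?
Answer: $-84$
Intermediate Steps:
$x{\left(W \right)} = -4$
$\left(x{\left(-4 \right)} - 29\right) s{\left(4 \right)} + 48 = \left(-4 - 29\right) 4 + 48 = \left(-33\right) 4 + 48 = -132 + 48 = -84$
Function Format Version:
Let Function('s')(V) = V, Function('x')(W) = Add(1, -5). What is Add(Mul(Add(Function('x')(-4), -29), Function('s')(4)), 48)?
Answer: -84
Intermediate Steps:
Function('x')(W) = -4
Add(Mul(Add(Function('x')(-4), -29), Function('s')(4)), 48) = Add(Mul(Add(-4, -29), 4), 48) = Add(Mul(-33, 4), 48) = Add(-132, 48) = -84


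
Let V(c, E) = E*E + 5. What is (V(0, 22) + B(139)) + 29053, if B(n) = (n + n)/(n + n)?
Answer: 29543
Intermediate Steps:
B(n) = 1 (B(n) = (2*n)/((2*n)) = (2*n)*(1/(2*n)) = 1)
V(c, E) = 5 + E**2 (V(c, E) = E**2 + 5 = 5 + E**2)
(V(0, 22) + B(139)) + 29053 = ((5 + 22**2) + 1) + 29053 = ((5 + 484) + 1) + 29053 = (489 + 1) + 29053 = 490 + 29053 = 29543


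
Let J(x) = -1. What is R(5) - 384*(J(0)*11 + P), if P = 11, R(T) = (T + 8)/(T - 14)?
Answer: -13/9 ≈ -1.4444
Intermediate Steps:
R(T) = (8 + T)/(-14 + T)
R(5) - 384*(J(0)*11 + P) = (8 + 5)/(-14 + 5) - 384*(-1*11 + 11) = 13/(-9) - 384*(-11 + 11) = -1/9*13 - 384*0 = -13/9 + 0 = -13/9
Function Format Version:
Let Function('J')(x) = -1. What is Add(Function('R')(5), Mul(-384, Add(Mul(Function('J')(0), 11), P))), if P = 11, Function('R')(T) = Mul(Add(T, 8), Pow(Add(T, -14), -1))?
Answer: Rational(-13, 9) ≈ -1.4444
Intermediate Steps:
Function('R')(T) = Mul(Pow(Add(-14, T), -1), Add(8, T)) (Function('R')(T) = Mul(Add(8, T), Pow(Add(-14, T), -1)) = Mul(Pow(Add(-14, T), -1), Add(8, T)))
Add(Function('R')(5), Mul(-384, Add(Mul(Function('J')(0), 11), P))) = Add(Mul(Pow(Add(-14, 5), -1), Add(8, 5)), Mul(-384, Add(Mul(-1, 11), 11))) = Add(Mul(Pow(-9, -1), 13), Mul(-384, Add(-11, 11))) = Add(Mul(Rational(-1, 9), 13), Mul(-384, 0)) = Add(Rational(-13, 9), 0) = Rational(-13, 9)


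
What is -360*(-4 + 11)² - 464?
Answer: -18104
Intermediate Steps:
-360*(-4 + 11)² - 464 = -360*7² - 464 = -360*49 - 464 = -17640 - 464 = -18104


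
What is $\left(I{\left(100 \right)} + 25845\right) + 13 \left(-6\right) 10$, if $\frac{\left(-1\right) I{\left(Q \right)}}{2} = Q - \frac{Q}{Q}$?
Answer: $24867$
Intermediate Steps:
$I{\left(Q \right)} = 2 - 2 Q$ ($I{\left(Q \right)} = - 2 \left(Q - \frac{Q}{Q}\right) = - 2 \left(Q - 1\right) = - 2 \left(-1 + Q\right) = 2 - 2 Q$)
$\left(I{\left(100 \right)} + 25845\right) + 13 \left(-6\right) 10 = \left(\left(2 - 200\right) + 25845\right) + 13 \left(-6\right) 10 = \left(\left(2 - 200\right) + 25845\right) - 780 = \left(-198 + 25845\right) - 780 = 25647 - 780 = 24867$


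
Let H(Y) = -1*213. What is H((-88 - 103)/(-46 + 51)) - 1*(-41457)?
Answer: 41244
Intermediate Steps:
H(Y) = -213
H((-88 - 103)/(-46 + 51)) - 1*(-41457) = -213 - 1*(-41457) = -213 + 41457 = 41244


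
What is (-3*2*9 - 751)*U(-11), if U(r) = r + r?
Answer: 17710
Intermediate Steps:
U(r) = 2*r
(-3*2*9 - 751)*U(-11) = (-3*2*9 - 751)*(2*(-11)) = (-6*9 - 751)*(-22) = (-54 - 751)*(-22) = -805*(-22) = 17710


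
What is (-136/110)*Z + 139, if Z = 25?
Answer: 1189/11 ≈ 108.09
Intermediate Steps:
(-136/110)*Z + 139 = -136/110*25 + 139 = -136*1/110*25 + 139 = -68/55*25 + 139 = -340/11 + 139 = 1189/11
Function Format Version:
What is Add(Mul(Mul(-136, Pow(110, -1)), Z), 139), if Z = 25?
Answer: Rational(1189, 11) ≈ 108.09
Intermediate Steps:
Add(Mul(Mul(-136, Pow(110, -1)), Z), 139) = Add(Mul(Mul(-136, Pow(110, -1)), 25), 139) = Add(Mul(Mul(-136, Rational(1, 110)), 25), 139) = Add(Mul(Rational(-68, 55), 25), 139) = Add(Rational(-340, 11), 139) = Rational(1189, 11)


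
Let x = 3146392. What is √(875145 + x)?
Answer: √4021537 ≈ 2005.4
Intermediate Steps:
√(875145 + x) = √(875145 + 3146392) = √4021537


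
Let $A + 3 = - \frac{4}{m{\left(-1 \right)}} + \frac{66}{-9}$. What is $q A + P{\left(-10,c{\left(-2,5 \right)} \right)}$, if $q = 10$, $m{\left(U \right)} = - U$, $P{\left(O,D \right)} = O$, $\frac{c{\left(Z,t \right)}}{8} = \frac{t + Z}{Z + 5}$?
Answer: $- \frac{460}{3} \approx -153.33$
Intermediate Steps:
$c{\left(Z,t \right)} = \frac{8 \left(Z + t\right)}{5 + Z}$ ($c{\left(Z,t \right)} = 8 \frac{t + Z}{Z + 5} = 8 \frac{Z + t}{5 + Z} = \frac{8 \left(Z + t\right)}{5 + Z}$)
$A = - \frac{43}{3}$ ($A = -3 + \left(- \frac{4}{\left(-1\right) \left(-1\right)} + \frac{66}{-9}\right) = -3 - \left(\frac{22}{3} + \frac{4}{1}\right) = -3 - \frac{34}{3} = - \frac{43}{3} \approx -14.333$)
$q A + P{\left(-10,c{\left(-2,5 \right)} \right)} = 10 \left(- \frac{43}{3}\right) - 10 = - \frac{430}{3} - 10 = - \frac{460}{3}$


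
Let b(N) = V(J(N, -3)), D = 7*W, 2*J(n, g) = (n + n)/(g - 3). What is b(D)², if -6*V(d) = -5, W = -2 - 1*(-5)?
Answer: 25/36 ≈ 0.69444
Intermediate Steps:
J(n, g) = n/(-3 + g) (J(n, g) = ((n + n)/(g - 3))/2 = ((2*n)/(-3 + g))/2 = (2*n/(-3 + g))/2 = n/(-3 + g))
W = 3 (W = -2 + 5 = 3)
V(d) = ⅚ (V(d) = -⅙*(-5) = ⅚)
D = 21 (D = 7*3 = 21)
b(N) = ⅚
b(D)² = (⅚)² = 25/36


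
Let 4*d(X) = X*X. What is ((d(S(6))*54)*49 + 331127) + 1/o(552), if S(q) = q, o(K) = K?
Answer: 195927433/552 ≈ 3.5494e+5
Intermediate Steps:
d(X) = X**2/4 (d(X) = (X*X)/4 = X**2/4)
((d(S(6))*54)*49 + 331127) + 1/o(552) = ((((1/4)*6**2)*54)*49 + 331127) + 1/552 = ((((1/4)*36)*54)*49 + 331127) + 1/552 = ((9*54)*49 + 331127) + 1/552 = (486*49 + 331127) + 1/552 = (23814 + 331127) + 1/552 = 354941 + 1/552 = 195927433/552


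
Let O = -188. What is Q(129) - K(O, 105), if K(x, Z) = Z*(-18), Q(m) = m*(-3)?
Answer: 1503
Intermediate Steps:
Q(m) = -3*m
K(x, Z) = -18*Z
Q(129) - K(O, 105) = -3*129 - (-18)*105 = -387 - 1*(-1890) = -387 + 1890 = 1503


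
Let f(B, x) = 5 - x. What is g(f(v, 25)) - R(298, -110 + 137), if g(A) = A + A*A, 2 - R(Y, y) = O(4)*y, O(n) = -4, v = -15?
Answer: 270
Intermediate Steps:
R(Y, y) = 2 + 4*y (R(Y, y) = 2 - (-4)*y = 2 + 4*y)
g(A) = A + A²
g(f(v, 25)) - R(298, -110 + 137) = (5 - 1*25)*(1 + (5 - 1*25)) - (2 + 4*(-110 + 137)) = (5 - 25)*(1 + (5 - 25)) - (2 + 4*27) = -20*(1 - 20) - (2 + 108) = -20*(-19) - 1*110 = 380 - 110 = 270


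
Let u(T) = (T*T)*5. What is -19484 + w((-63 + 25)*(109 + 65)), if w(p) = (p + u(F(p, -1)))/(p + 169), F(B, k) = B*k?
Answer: -344121520/6443 ≈ -53410.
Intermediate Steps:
u(T) = 5*T² (u(T) = T²*5 = 5*T²)
w(p) = (p + 5*p²)/(169 + p) (w(p) = (p + 5*(p*(-1))²)/(p + 169) = (p + 5*(-p)²)/(169 + p) = (p + 5*p²)/(169 + p))
-19484 + w((-63 + 25)*(109 + 65)) = -19484 + ((-63 + 25)*(109 + 65))*(1 + 5*((-63 + 25)*(109 + 65)))/(169 + (-63 + 25)*(109 + 65)) = -19484 + (-38*174)*(1 + 5*(-38*174))/(169 - 38*174) = -19484 - 6612*(1 + 5*(-6612))/(169 - 6612) = -19484 - 6612*(1 - 33060)/(-6443) = -19484 - 6612*(-1/6443)*(-33059) = -19484 - 218586108/6443 = -344121520/6443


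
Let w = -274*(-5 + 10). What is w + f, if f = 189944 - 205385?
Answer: -16811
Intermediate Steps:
f = -15441
w = -1370 (w = -274*5 = -1370)
w + f = -1370 - 15441 = -16811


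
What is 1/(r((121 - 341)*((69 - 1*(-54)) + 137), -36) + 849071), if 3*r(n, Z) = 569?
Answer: 3/2547782 ≈ 1.1775e-6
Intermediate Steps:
r(n, Z) = 569/3 (r(n, Z) = (⅓)*569 = 569/3)
1/(r((121 - 341)*((69 - 1*(-54)) + 137), -36) + 849071) = 1/(569/3 + 849071) = 1/(2547782/3) = 3/2547782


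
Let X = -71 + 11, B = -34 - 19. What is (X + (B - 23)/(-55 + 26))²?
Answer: 2768896/841 ≈ 3292.4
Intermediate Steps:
B = -53
X = -60
(X + (B - 23)/(-55 + 26))² = (-60 + (-53 - 23)/(-55 + 26))² = (-60 - 76/(-29))² = (-60 - 76*(-1/29))² = (-60 + 76/29)² = (-1664/29)² = 2768896/841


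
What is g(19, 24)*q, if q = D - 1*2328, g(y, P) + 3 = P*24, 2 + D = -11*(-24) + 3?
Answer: -1182099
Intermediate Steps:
D = 265 (D = -2 + (-11*(-24) + 3) = -2 + (264 + 3) = -2 + 267 = 265)
g(y, P) = -3 + 24*P (g(y, P) = -3 + P*24 = -3 + 24*P)
q = -2063 (q = 265 - 1*2328 = 265 - 2328 = -2063)
g(19, 24)*q = (-3 + 24*24)*(-2063) = (-3 + 576)*(-2063) = 573*(-2063) = -1182099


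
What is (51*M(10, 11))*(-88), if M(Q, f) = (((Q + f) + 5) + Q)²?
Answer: -5816448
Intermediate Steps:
M(Q, f) = (5 + f + 2*Q)² (M(Q, f) = ((5 + Q + f) + Q)² = (5 + f + 2*Q)²)
(51*M(10, 11))*(-88) = (51*(5 + 11 + 2*10)²)*(-88) = (51*(5 + 11 + 20)²)*(-88) = (51*36²)*(-88) = (51*1296)*(-88) = 66096*(-88) = -5816448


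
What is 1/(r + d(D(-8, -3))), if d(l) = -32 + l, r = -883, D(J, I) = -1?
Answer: -1/916 ≈ -0.0010917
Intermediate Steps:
1/(r + d(D(-8, -3))) = 1/(-883 + (-32 - 1)) = 1/(-883 - 33) = 1/(-916) = -1/916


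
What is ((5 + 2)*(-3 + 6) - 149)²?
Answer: 16384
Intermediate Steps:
((5 + 2)*(-3 + 6) - 149)² = (7*3 - 149)² = (21 - 149)² = (-128)² = 16384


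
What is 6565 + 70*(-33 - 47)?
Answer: 965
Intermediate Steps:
6565 + 70*(-33 - 47) = 6565 + 70*(-80) = 6565 - 5600 = 965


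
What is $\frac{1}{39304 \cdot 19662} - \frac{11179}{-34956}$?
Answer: $\frac{719923176029}{2251152557424} \approx 0.3198$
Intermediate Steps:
$\frac{1}{39304 \cdot 19662} - \frac{11179}{-34956} = \frac{1}{39304} \cdot \frac{1}{19662} - - \frac{11179}{34956} = \frac{1}{772795248} + \frac{11179}{34956} = \frac{719923176029}{2251152557424}$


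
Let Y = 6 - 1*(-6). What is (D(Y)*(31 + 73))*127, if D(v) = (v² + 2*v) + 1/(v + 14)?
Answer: 2219452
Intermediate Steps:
Y = 12 (Y = 6 + 6 = 12)
D(v) = v² + 1/(14 + v) + 2*v (D(v) = (v² + 2*v) + 1/(14 + v) = v² + 1/(14 + v) + 2*v)
(D(Y)*(31 + 73))*127 = (((1 + 12³ + 16*12² + 28*12)/(14 + 12))*(31 + 73))*127 = (((1 + 1728 + 16*144 + 336)/26)*104)*127 = (((1 + 1728 + 2304 + 336)/26)*104)*127 = (((1/26)*4369)*104)*127 = ((4369/26)*104)*127 = 17476*127 = 2219452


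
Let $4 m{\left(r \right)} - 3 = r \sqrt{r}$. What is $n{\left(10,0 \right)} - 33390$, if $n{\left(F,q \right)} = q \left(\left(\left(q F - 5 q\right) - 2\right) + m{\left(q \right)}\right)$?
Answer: $-33390$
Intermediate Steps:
$m{\left(r \right)} = \frac{3}{4} + \frac{r^{\frac{3}{2}}}{4}$ ($m{\left(r \right)} = \frac{3}{4} + \frac{r \sqrt{r}}{4} = \frac{3}{4} + \frac{r^{\frac{3}{2}}}{4}$)
$n{\left(F,q \right)} = q \left(- \frac{5}{4} - 5 q + \frac{q^{\frac{3}{2}}}{4} + F q\right)$ ($n{\left(F,q \right)} = q \left(\left(\left(q F - 5 q\right) - 2\right) + \left(\frac{3}{4} + \frac{q^{\frac{3}{2}}}{4}\right)\right) = q \left(\left(\left(F q - 5 q\right) - 2\right) + \left(\frac{3}{4} + \frac{q^{\frac{3}{2}}}{4}\right)\right) = q \left(\left(\left(- 5 q + F q\right) - 2\right) + \left(\frac{3}{4} + \frac{q^{\frac{3}{2}}}{4}\right)\right) = q \left(\left(-2 - 5 q + F q\right) + \left(\frac{3}{4} + \frac{q^{\frac{3}{2}}}{4}\right)\right) = q \left(- \frac{5}{4} - 5 q + \frac{q^{\frac{3}{2}}}{4} + F q\right)$)
$n{\left(10,0 \right)} - 33390 = \frac{1}{4} \cdot 0 \left(-5 + 0^{\frac{3}{2}} - 0 + 4 \cdot 10 \cdot 0\right) - 33390 = \frac{1}{4} \cdot 0 \left(-5 + 0 + 0 + 0\right) - 33390 = \frac{1}{4} \cdot 0 \left(-5\right) - 33390 = 0 - 33390 = -33390$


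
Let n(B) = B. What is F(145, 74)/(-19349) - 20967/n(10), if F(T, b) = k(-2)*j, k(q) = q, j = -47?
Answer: -405691423/193490 ≈ -2096.7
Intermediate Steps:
F(T, b) = 94 (F(T, b) = -2*(-47) = 94)
F(145, 74)/(-19349) - 20967/n(10) = 94/(-19349) - 20967/10 = 94*(-1/19349) - 20967*⅒ = -94/19349 - 20967/10 = -405691423/193490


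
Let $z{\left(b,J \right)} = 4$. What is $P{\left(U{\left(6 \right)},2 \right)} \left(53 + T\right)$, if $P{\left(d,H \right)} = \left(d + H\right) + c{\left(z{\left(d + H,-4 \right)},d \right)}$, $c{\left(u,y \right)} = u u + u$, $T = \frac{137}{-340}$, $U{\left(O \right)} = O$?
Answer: $\frac{125181}{85} \approx 1472.7$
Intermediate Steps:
$T = - \frac{137}{340}$ ($T = 137 \left(- \frac{1}{340}\right) = - \frac{137}{340} \approx -0.40294$)
$c{\left(u,y \right)} = u + u^{2}$ ($c{\left(u,y \right)} = u^{2} + u = u + u^{2}$)
$P{\left(d,H \right)} = 20 + H + d$ ($P{\left(d,H \right)} = \left(d + H\right) + 4 \left(1 + 4\right) = \left(H + d\right) + 4 \cdot 5 = \left(H + d\right) + 20 = 20 + H + d$)
$P{\left(U{\left(6 \right)},2 \right)} \left(53 + T\right) = \left(20 + 2 + 6\right) \left(53 - \frac{137}{340}\right) = 28 \cdot \frac{17883}{340} = \frac{125181}{85}$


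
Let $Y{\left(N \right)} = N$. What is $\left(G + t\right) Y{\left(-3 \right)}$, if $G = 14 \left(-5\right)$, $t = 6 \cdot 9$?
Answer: $48$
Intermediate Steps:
$t = 54$
$G = -70$
$\left(G + t\right) Y{\left(-3 \right)} = \left(-70 + 54\right) \left(-3\right) = \left(-16\right) \left(-3\right) = 48$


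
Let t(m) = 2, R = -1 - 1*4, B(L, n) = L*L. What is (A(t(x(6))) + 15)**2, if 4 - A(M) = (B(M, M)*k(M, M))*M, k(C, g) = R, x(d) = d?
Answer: 3481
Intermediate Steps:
B(L, n) = L**2
R = -5 (R = -1 - 4 = -5)
k(C, g) = -5
A(M) = 4 + 5*M**3 (A(M) = 4 - M**2*(-5)*M = 4 - (-5*M**2)*M = 4 - (-5)*M**3 = 4 + 5*M**3)
(A(t(x(6))) + 15)**2 = ((4 + 5*2**3) + 15)**2 = ((4 + 5*8) + 15)**2 = ((4 + 40) + 15)**2 = (44 + 15)**2 = 59**2 = 3481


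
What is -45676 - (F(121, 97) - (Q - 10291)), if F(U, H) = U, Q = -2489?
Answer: -58577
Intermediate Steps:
-45676 - (F(121, 97) - (Q - 10291)) = -45676 - (121 - (-2489 - 10291)) = -45676 - (121 - 1*(-12780)) = -45676 - (121 + 12780) = -45676 - 1*12901 = -45676 - 12901 = -58577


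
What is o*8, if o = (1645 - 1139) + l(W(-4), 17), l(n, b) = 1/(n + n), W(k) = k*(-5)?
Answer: 20241/5 ≈ 4048.2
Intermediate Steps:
W(k) = -5*k
l(n, b) = 1/(2*n)
o = 20241/40 (o = (1645 - 1139) + 1/(2*((-5*(-4)))) = 506 + (1/2)/20 = 506 + (1/2)*(1/20) = 506 + 1/40 = 20241/40 ≈ 506.02)
o*8 = (20241/40)*8 = 20241/5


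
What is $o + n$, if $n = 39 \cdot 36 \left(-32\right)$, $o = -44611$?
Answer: $-89539$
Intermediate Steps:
$n = -44928$ ($n = 1404 \left(-32\right) = -44928$)
$o + n = -44611 - 44928 = -89539$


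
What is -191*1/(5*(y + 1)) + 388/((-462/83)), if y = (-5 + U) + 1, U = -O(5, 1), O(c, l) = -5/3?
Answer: -189677/4620 ≈ -41.056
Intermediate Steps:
O(c, l) = -5/3 (O(c, l) = -5*1/3 = -5/3)
U = 5/3 (U = -1*(-5/3) = 5/3 ≈ 1.6667)
y = -7/3 (y = (-5 + 5/3) + 1 = -10/3 + 1 = -7/3 ≈ -2.3333)
-191*1/(5*(y + 1)) + 388/((-462/83)) = -191*1/(5*(-7/3 + 1)) + 388/((-462/83)) = -191/(5*(-4/3)) + 388/((-462*1/83)) = -191/(-20/3) + 388/(-462/83) = -191*(-3/20) + 388*(-83/462) = 573/20 - 16102/231 = -189677/4620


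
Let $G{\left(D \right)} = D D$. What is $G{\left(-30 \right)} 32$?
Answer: $28800$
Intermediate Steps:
$G{\left(D \right)} = D^{2}$
$G{\left(-30 \right)} 32 = \left(-30\right)^{2} \cdot 32 = 900 \cdot 32 = 28800$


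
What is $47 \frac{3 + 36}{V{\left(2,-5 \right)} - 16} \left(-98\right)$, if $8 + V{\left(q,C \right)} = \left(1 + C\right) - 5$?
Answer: $\frac{59878}{11} \approx 5443.5$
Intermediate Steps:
$V{\left(q,C \right)} = -12 + C$ ($V{\left(q,C \right)} = -8 + \left(\left(1 + C\right) - 5\right) = -8 + \left(-4 + C\right) = -12 + C$)
$47 \frac{3 + 36}{V{\left(2,-5 \right)} - 16} \left(-98\right) = 47 \frac{3 + 36}{\left(-12 - 5\right) - 16} \left(-98\right) = 47 \frac{39}{-17 - 16} \left(-98\right) = 47 \frac{39}{-33} \left(-98\right) = 47 \cdot 39 \left(- \frac{1}{33}\right) \left(-98\right) = 47 \left(- \frac{13}{11}\right) \left(-98\right) = \left(- \frac{611}{11}\right) \left(-98\right) = \frac{59878}{11}$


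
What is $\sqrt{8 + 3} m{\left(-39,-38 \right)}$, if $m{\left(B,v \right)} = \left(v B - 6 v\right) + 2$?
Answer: $1712 \sqrt{11} \approx 5678.1$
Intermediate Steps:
$m{\left(B,v \right)} = 2 - 6 v + B v$ ($m{\left(B,v \right)} = \left(B v - 6 v\right) + 2 = \left(- 6 v + B v\right) + 2 = 2 - 6 v + B v$)
$\sqrt{8 + 3} m{\left(-39,-38 \right)} = \sqrt{8 + 3} \left(2 - -228 - -1482\right) = \sqrt{11} \left(2 + 228 + 1482\right) = \sqrt{11} \cdot 1712 = 1712 \sqrt{11}$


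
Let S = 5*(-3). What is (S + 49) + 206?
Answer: 240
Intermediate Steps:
S = -15
(S + 49) + 206 = (-15 + 49) + 206 = 34 + 206 = 240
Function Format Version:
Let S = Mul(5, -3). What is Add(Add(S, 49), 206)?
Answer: 240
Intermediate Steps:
S = -15
Add(Add(S, 49), 206) = Add(Add(-15, 49), 206) = Add(34, 206) = 240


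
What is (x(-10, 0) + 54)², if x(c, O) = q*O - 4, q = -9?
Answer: 2500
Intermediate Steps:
x(c, O) = -4 - 9*O (x(c, O) = -9*O - 4 = -4 - 9*O)
(x(-10, 0) + 54)² = ((-4 - 9*0) + 54)² = ((-4 + 0) + 54)² = (-4 + 54)² = 50² = 2500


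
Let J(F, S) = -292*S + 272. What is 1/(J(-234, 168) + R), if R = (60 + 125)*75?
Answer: -1/34909 ≈ -2.8646e-5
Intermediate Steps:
J(F, S) = 272 - 292*S
R = 13875 (R = 185*75 = 13875)
1/(J(-234, 168) + R) = 1/((272 - 292*168) + 13875) = 1/((272 - 49056) + 13875) = 1/(-48784 + 13875) = 1/(-34909) = -1/34909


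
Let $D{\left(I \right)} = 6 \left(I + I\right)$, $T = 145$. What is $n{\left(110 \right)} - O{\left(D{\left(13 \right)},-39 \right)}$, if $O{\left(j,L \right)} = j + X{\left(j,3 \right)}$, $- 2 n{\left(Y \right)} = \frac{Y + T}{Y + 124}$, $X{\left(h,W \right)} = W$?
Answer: $- \frac{24889}{156} \approx -159.54$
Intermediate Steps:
$n{\left(Y \right)} = - \frac{145 + Y}{2 \left(124 + Y\right)}$ ($n{\left(Y \right)} = - \frac{\left(Y + 145\right) \frac{1}{Y + 124}}{2} = - \frac{\left(145 + Y\right) \frac{1}{124 + Y}}{2} = - \frac{\frac{1}{124 + Y} \left(145 + Y\right)}{2} = - \frac{145 + Y}{2 \left(124 + Y\right)}$)
$D{\left(I \right)} = 12 I$ ($D{\left(I \right)} = 6 \cdot 2 I = 12 I$)
$O{\left(j,L \right)} = 3 + j$ ($O{\left(j,L \right)} = j + 3 = 3 + j$)
$n{\left(110 \right)} - O{\left(D{\left(13 \right)},-39 \right)} = \frac{-145 - 110}{2 \left(124 + 110\right)} - \left(3 + 12 \cdot 13\right) = \frac{-145 - 110}{2 \cdot 234} - \left(3 + 156\right) = \frac{1}{2} \cdot \frac{1}{234} \left(-255\right) - 159 = - \frac{85}{156} - 159 = - \frac{24889}{156}$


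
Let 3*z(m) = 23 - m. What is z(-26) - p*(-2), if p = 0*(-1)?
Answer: 49/3 ≈ 16.333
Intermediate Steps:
p = 0
z(m) = 23/3 - m/3 (z(m) = (23 - m)/3 = 23/3 - m/3)
z(-26) - p*(-2) = (23/3 - 1/3*(-26)) - 0*(-2) = (23/3 + 26/3) - 1*0 = 49/3 + 0 = 49/3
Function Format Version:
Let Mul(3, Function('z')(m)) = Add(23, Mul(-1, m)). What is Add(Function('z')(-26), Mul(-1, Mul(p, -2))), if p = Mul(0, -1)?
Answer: Rational(49, 3) ≈ 16.333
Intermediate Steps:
p = 0
Function('z')(m) = Add(Rational(23, 3), Mul(Rational(-1, 3), m)) (Function('z')(m) = Mul(Rational(1, 3), Add(23, Mul(-1, m))) = Add(Rational(23, 3), Mul(Rational(-1, 3), m)))
Add(Function('z')(-26), Mul(-1, Mul(p, -2))) = Add(Add(Rational(23, 3), Mul(Rational(-1, 3), -26)), Mul(-1, Mul(0, -2))) = Add(Add(Rational(23, 3), Rational(26, 3)), Mul(-1, 0)) = Add(Rational(49, 3), 0) = Rational(49, 3)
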